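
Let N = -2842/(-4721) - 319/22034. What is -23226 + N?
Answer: -2415965795535/104022514 ≈ -23225.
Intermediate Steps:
N = 61114629/104022514 (N = -2842*(-1/4721) - 319*1/22034 = 2842/4721 - 319/22034 = 61114629/104022514 ≈ 0.58751)
-23226 + N = -23226 + 61114629/104022514 = -2415965795535/104022514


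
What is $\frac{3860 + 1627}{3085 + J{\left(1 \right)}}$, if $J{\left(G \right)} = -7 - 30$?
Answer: $\frac{1829}{1016} \approx 1.8002$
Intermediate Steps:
$J{\left(G \right)} = -37$
$\frac{3860 + 1627}{3085 + J{\left(1 \right)}} = \frac{3860 + 1627}{3085 - 37} = \frac{5487}{3048} = 5487 \cdot \frac{1}{3048} = \frac{1829}{1016}$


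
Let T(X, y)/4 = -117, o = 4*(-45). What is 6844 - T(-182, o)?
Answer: 7312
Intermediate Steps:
o = -180
T(X, y) = -468 (T(X, y) = 4*(-117) = -468)
6844 - T(-182, o) = 6844 - 1*(-468) = 6844 + 468 = 7312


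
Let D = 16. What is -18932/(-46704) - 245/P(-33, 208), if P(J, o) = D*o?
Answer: 3222701/9714432 ≈ 0.33174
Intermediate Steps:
P(J, o) = 16*o
-18932/(-46704) - 245/P(-33, 208) = -18932/(-46704) - 245/(16*208) = -18932*(-1/46704) - 245/3328 = 4733/11676 - 245*1/3328 = 4733/11676 - 245/3328 = 3222701/9714432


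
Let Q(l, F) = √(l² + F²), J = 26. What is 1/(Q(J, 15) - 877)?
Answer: -877/768228 - √901/768228 ≈ -0.0011807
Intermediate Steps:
Q(l, F) = √(F² + l²)
1/(Q(J, 15) - 877) = 1/(√(15² + 26²) - 877) = 1/(√(225 + 676) - 877) = 1/(√901 - 877) = 1/(-877 + √901)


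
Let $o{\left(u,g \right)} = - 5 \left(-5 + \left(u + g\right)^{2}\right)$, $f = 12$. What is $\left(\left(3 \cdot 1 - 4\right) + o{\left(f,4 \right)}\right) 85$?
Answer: $-106760$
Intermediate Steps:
$o{\left(u,g \right)} = 25 - 5 \left(g + u\right)^{2}$ ($o{\left(u,g \right)} = - 5 \left(-5 + \left(g + u\right)^{2}\right) = 25 - 5 \left(g + u\right)^{2}$)
$\left(\left(3 \cdot 1 - 4\right) + o{\left(f,4 \right)}\right) 85 = \left(\left(3 \cdot 1 - 4\right) + \left(25 - 5 \left(4 + 12\right)^{2}\right)\right) 85 = \left(\left(3 - 4\right) + \left(25 - 5 \cdot 16^{2}\right)\right) 85 = \left(-1 + \left(25 - 1280\right)\right) 85 = \left(-1 - 1255\right) 85 = \left(-1256\right) 85 = -106760$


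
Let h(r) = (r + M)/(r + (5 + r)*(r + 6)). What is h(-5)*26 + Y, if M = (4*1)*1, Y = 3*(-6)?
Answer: -64/5 ≈ -12.800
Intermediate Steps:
Y = -18
M = 4 (M = 4*1 = 4)
h(r) = (4 + r)/(r + (5 + r)*(6 + r)) (h(r) = (r + 4)/(r + (5 + r)*(r + 6)) = (4 + r)/(r + (5 + r)*(6 + r)))
h(-5)*26 + Y = ((4 - 5)/(30 + (-5)² + 12*(-5)))*26 - 18 = (-1/(30 + 25 - 60))*26 - 18 = (-1/(-5))*26 - 18 = -⅕*(-1)*26 - 18 = (⅕)*26 - 18 = 26/5 - 18 = -64/5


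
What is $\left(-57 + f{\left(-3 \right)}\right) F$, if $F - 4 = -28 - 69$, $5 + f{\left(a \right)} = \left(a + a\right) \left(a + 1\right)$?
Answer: $4650$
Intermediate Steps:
$f{\left(a \right)} = -5 + 2 a \left(1 + a\right)$ ($f{\left(a \right)} = -5 + \left(a + a\right) \left(a + 1\right) = -5 + 2 a \left(1 + a\right)$)
$F = -93$ ($F = 4 - 97 = -93$)
$\left(-57 + f{\left(-3 \right)}\right) F = \left(-57 + \left(-5 + 2 \left(-3\right) + 2 \left(-3\right)^{2}\right)\right) \left(-93\right) = \left(-57 - -7\right) \left(-93\right) = \left(-57 + 7\right) \left(-93\right) = \left(-50\right) \left(-93\right) = 4650$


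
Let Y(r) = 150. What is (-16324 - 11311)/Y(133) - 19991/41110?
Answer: -2278147/12333 ≈ -184.72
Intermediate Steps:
(-16324 - 11311)/Y(133) - 19991/41110 = (-16324 - 11311)/150 - 19991/41110 = -27635*1/150 - 19991*1/41110 = -5527/30 - 19991/41110 = -2278147/12333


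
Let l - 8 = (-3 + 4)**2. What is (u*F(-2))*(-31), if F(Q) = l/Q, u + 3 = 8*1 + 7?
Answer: 1674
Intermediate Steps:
u = 12 (u = -3 + (8*1 + 7) = -3 + (8 + 7) = -3 + 15 = 12)
l = 9 (l = 8 + (-3 + 4)**2 = 8 + 1**2 = 8 + 1 = 9)
F(Q) = 9/Q
(u*F(-2))*(-31) = (12*(9/(-2)))*(-31) = (12*(9*(-1/2)))*(-31) = (12*(-9/2))*(-31) = -54*(-31) = 1674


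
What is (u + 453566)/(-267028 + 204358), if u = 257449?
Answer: -47401/4178 ≈ -11.345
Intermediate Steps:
(u + 453566)/(-267028 + 204358) = (257449 + 453566)/(-267028 + 204358) = 711015/(-62670) = 711015*(-1/62670) = -47401/4178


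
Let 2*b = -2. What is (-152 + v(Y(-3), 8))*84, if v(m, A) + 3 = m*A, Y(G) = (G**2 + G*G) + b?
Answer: -1596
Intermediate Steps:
b = -1 (b = (1/2)*(-2) = -1)
Y(G) = -1 + 2*G**2 (Y(G) = (G**2 + G*G) - 1 = (G**2 + G**2) - 1 = 2*G**2 - 1 = -1 + 2*G**2)
v(m, A) = -3 + A*m (v(m, A) = -3 + m*A = -3 + A*m)
(-152 + v(Y(-3), 8))*84 = (-152 + (-3 + 8*(-1 + 2*(-3)**2)))*84 = (-152 + (-3 + 8*(-1 + 2*9)))*84 = (-152 + (-3 + 8*(-1 + 18)))*84 = (-152 + (-3 + 8*17))*84 = (-152 + (-3 + 136))*84 = (-152 + 133)*84 = -19*84 = -1596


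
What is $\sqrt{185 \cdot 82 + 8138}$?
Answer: $2 \sqrt{5827} \approx 152.67$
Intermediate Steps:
$\sqrt{185 \cdot 82 + 8138} = \sqrt{15170 + 8138} = \sqrt{23308} = 2 \sqrt{5827}$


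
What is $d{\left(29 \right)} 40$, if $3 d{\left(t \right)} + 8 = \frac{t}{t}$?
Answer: $- \frac{280}{3} \approx -93.333$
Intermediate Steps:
$d{\left(t \right)} = - \frac{7}{3}$ ($d{\left(t \right)} = - \frac{8}{3} + \frac{t \frac{1}{t}}{3} = - \frac{8}{3} + \frac{1}{3} \cdot 1 = - \frac{8}{3} + \frac{1}{3} = - \frac{7}{3}$)
$d{\left(29 \right)} 40 = \left(- \frac{7}{3}\right) 40 = - \frac{280}{3}$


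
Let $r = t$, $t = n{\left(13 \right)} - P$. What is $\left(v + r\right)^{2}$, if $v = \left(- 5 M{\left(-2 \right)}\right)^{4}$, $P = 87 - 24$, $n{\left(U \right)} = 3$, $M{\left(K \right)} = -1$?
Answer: $319225$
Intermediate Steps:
$P = 63$ ($P = 87 - 24 = 63$)
$t = -60$ ($t = 3 - 63 = -60$)
$r = -60$
$v = 625$ ($v = \left(\left(-5\right) \left(-1\right)\right)^{4} = 5^{4} = 625$)
$\left(v + r\right)^{2} = \left(625 - 60\right)^{2} = 565^{2} = 319225$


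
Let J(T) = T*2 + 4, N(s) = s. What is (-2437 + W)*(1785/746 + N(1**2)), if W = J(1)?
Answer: -6152861/746 ≈ -8247.8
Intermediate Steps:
J(T) = 4 + 2*T (J(T) = 2*T + 4 = 4 + 2*T)
W = 6 (W = 4 + 2*1 = 4 + 2 = 6)
(-2437 + W)*(1785/746 + N(1**2)) = (-2437 + 6)*(1785/746 + 1**2) = -2431*(1785*(1/746) + 1) = -2431*(1785/746 + 1) = -2431*2531/746 = -6152861/746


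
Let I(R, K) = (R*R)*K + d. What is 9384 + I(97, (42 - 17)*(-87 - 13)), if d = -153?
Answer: -23513269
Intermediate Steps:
I(R, K) = -153 + K*R**2 (I(R, K) = (R*R)*K - 153 = R**2*K - 153 = K*R**2 - 153 = -153 + K*R**2)
9384 + I(97, (42 - 17)*(-87 - 13)) = 9384 + (-153 + ((42 - 17)*(-87 - 13))*97**2) = 9384 + (-153 + (25*(-100))*9409) = 9384 + (-153 - 2500*9409) = 9384 + (-153 - 23522500) = 9384 - 23522653 = -23513269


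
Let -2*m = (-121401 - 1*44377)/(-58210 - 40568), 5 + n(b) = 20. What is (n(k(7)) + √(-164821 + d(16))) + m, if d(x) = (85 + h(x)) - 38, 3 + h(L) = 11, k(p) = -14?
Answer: 1398781/98778 + I*√164766 ≈ 14.161 + 405.91*I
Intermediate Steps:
h(L) = 8 (h(L) = -3 + 11 = 8)
n(b) = 15 (n(b) = -5 + 20 = 15)
d(x) = 55 (d(x) = (85 + 8) - 38 = 93 - 38 = 55)
m = -82889/98778 (m = -(-121401 - 1*44377)/(2*(-58210 - 40568)) = -(-121401 - 44377)/(2*(-98778)) = -(-82889)*(-1)/98778 = -½*82889/49389 = -82889/98778 ≈ -0.83914)
(n(k(7)) + √(-164821 + d(16))) + m = (15 + √(-164821 + 55)) - 82889/98778 = (15 + √(-164766)) - 82889/98778 = (15 + I*√164766) - 82889/98778 = 1398781/98778 + I*√164766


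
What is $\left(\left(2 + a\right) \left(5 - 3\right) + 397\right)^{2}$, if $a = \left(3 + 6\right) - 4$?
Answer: $168921$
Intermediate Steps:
$a = 5$ ($a = 9 - 4 = 5$)
$\left(\left(2 + a\right) \left(5 - 3\right) + 397\right)^{2} = \left(\left(2 + 5\right) \left(5 - 3\right) + 397\right)^{2} = \left(7 \left(5 - 3\right) + 397\right)^{2} = \left(7 \cdot 2 + 397\right)^{2} = \left(14 + 397\right)^{2} = 411^{2} = 168921$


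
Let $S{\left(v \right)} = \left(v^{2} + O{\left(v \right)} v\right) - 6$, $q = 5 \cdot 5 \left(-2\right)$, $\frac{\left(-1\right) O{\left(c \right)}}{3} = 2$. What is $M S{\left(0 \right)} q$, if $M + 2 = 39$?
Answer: $11100$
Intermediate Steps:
$M = 37$ ($M = -2 + 39 = 37$)
$O{\left(c \right)} = -6$ ($O{\left(c \right)} = \left(-3\right) 2 = -6$)
$q = -50$ ($q = 25 \left(-2\right) = -50$)
$S{\left(v \right)} = -6 + v^{2} - 6 v$ ($S{\left(v \right)} = \left(v^{2} - 6 v\right) - 6 = -6 + v^{2} - 6 v$)
$M S{\left(0 \right)} q = 37 \left(-6 + 0^{2} - 0\right) \left(-50\right) = 37 \left(-6 + 0 + 0\right) \left(-50\right) = 37 \left(-6\right) \left(-50\right) = \left(-222\right) \left(-50\right) = 11100$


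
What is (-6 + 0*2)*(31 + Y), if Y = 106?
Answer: -822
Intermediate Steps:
(-6 + 0*2)*(31 + Y) = (-6 + 0*2)*(31 + 106) = (-6 + 0)*137 = -6*137 = -822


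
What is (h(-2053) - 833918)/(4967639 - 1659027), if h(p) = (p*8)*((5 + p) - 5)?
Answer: 16442277/1654306 ≈ 9.9391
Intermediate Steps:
h(p) = 8*p² (h(p) = (8*p)*p = 8*p²)
(h(-2053) - 833918)/(4967639 - 1659027) = (8*(-2053)² - 833918)/(4967639 - 1659027) = (8*4214809 - 833918)/3308612 = (33718472 - 833918)*(1/3308612) = 32884554*(1/3308612) = 16442277/1654306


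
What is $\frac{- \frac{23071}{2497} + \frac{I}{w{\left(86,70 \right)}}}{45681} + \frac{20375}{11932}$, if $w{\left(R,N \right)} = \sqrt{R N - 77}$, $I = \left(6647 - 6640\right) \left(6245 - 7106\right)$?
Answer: $\frac{2323808403203}{1361029032924} - \frac{287 \sqrt{5943}}{12927723} \approx 1.7057$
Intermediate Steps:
$I = -6027$ ($I = 7 \left(-861\right) = -6027$)
$w{\left(R,N \right)} = \sqrt{-77 + N R}$ ($w{\left(R,N \right)} = \sqrt{N R - 77} = \sqrt{-77 + N R}$)
$\frac{- \frac{23071}{2497} + \frac{I}{w{\left(86,70 \right)}}}{45681} + \frac{20375}{11932} = \frac{- \frac{23071}{2497} - \frac{6027}{\sqrt{-77 + 70 \cdot 86}}}{45681} + \frac{20375}{11932} = \left(\left(-23071\right) \frac{1}{2497} - \frac{6027}{\sqrt{-77 + 6020}}\right) \frac{1}{45681} + 20375 \cdot \frac{1}{11932} = \left(- \frac{23071}{2497} - \frac{6027}{\sqrt{5943}}\right) \frac{1}{45681} + \frac{20375}{11932} = \left(- \frac{23071}{2497} - 6027 \frac{\sqrt{5943}}{5943}\right) \frac{1}{45681} + \frac{20375}{11932} = \left(- \frac{23071}{2497} - \frac{287 \sqrt{5943}}{283}\right) \frac{1}{45681} + \frac{20375}{11932} = \left(- \frac{23071}{114065457} - \frac{287 \sqrt{5943}}{12927723}\right) + \frac{20375}{11932} = \frac{2323808403203}{1361029032924} - \frac{287 \sqrt{5943}}{12927723}$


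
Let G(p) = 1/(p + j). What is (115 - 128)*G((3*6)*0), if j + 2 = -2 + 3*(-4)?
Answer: 13/16 ≈ 0.81250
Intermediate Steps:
j = -16 (j = -2 + (-2 + 3*(-4)) = -2 + (-2 - 12) = -2 - 14 = -16)
G(p) = 1/(-16 + p) (G(p) = 1/(p - 16) = 1/(-16 + p))
(115 - 128)*G((3*6)*0) = (115 - 128)/(-16 + (3*6)*0) = -13/(-16 + 18*0) = -13/(-16 + 0) = -13/(-16) = -13*(-1/16) = 13/16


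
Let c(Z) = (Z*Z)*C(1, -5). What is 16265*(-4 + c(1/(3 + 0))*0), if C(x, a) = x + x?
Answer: -65060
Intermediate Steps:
C(x, a) = 2*x
c(Z) = 2*Z² (c(Z) = (Z*Z)*(2*1) = Z²*2 = 2*Z²)
16265*(-4 + c(1/(3 + 0))*0) = 16265*(-4 + (2*(1/(3 + 0))²)*0) = 16265*(-4 + (2*(1/3)²)*0) = 16265*(-4 + (2*(⅓)²)*0) = 16265*(-4 + (2*(⅑))*0) = 16265*(-4 + (2/9)*0) = 16265*(-4 + 0) = 16265*(-4) = -65060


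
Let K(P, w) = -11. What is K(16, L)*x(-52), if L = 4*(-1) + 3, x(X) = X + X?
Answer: 1144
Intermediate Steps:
x(X) = 2*X
L = -1 (L = -4 + 3 = -1)
K(16, L)*x(-52) = -22*(-52) = -11*(-104) = 1144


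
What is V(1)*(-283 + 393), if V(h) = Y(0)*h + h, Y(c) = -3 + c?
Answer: -220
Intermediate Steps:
V(h) = -2*h (V(h) = (-3 + 0)*h + h = -3*h + h = -2*h)
V(1)*(-283 + 393) = (-2*1)*(-283 + 393) = -2*110 = -220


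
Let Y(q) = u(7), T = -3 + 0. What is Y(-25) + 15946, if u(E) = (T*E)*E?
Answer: 15799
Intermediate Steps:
T = -3
u(E) = -3*E² (u(E) = (-3*E)*E = -3*E²)
Y(q) = -147 (Y(q) = -3*7² = -3*49 = -147)
Y(-25) + 15946 = -147 + 15946 = 15799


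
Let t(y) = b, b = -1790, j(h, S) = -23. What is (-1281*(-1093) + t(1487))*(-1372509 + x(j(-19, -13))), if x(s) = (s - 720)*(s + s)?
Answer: -1871445785533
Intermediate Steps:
x(s) = 2*s*(-720 + s) (x(s) = (-720 + s)*(2*s) = 2*s*(-720 + s))
t(y) = -1790
(-1281*(-1093) + t(1487))*(-1372509 + x(j(-19, -13))) = (-1281*(-1093) - 1790)*(-1372509 + 2*(-23)*(-720 - 23)) = (1400133 - 1790)*(-1372509 + 2*(-23)*(-743)) = 1398343*(-1372509 + 34178) = 1398343*(-1338331) = -1871445785533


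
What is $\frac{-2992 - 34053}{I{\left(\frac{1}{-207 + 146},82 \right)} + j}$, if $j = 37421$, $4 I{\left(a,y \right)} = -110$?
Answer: $- \frac{74090}{74787} \approx -0.99068$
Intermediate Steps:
$I{\left(a,y \right)} = - \frac{55}{2}$ ($I{\left(a,y \right)} = \frac{1}{4} \left(-110\right) = - \frac{55}{2}$)
$\frac{-2992 - 34053}{I{\left(\frac{1}{-207 + 146},82 \right)} + j} = \frac{-2992 - 34053}{- \frac{55}{2} + 37421} = - \frac{37045}{\frac{74787}{2}} = \left(-37045\right) \frac{2}{74787} = - \frac{74090}{74787}$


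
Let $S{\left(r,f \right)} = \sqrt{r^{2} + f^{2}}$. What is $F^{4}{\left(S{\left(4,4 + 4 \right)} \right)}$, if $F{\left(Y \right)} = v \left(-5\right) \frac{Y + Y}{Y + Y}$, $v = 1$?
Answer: $625$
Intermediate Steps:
$S{\left(r,f \right)} = \sqrt{f^{2} + r^{2}}$
$F{\left(Y \right)} = -5$ ($F{\left(Y \right)} = 1 \left(-5\right) \frac{Y + Y}{Y + Y} = - 5 \frac{2 Y}{2 Y} = - 5 \cdot 2 Y \frac{1}{2 Y} = \left(-5\right) 1 = -5$)
$F^{4}{\left(S{\left(4,4 + 4 \right)} \right)} = \left(-5\right)^{4} = 625$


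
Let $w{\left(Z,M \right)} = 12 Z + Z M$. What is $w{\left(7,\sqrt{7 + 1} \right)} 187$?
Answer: $15708 + 2618 \sqrt{2} \approx 19410.0$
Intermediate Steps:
$w{\left(Z,M \right)} = 12 Z + M Z$
$w{\left(7,\sqrt{7 + 1} \right)} 187 = 7 \left(12 + \sqrt{7 + 1}\right) 187 = 7 \left(12 + \sqrt{8}\right) 187 = 7 \left(12 + 2 \sqrt{2}\right) 187 = \left(84 + 14 \sqrt{2}\right) 187 = 15708 + 2618 \sqrt{2}$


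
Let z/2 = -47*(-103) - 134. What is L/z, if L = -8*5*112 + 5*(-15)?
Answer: -4555/9414 ≈ -0.48385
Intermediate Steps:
z = 9414 (z = 2*(-47*(-103) - 134) = 2*(4841 - 134) = 2*4707 = 9414)
L = -4555 (L = -40*112 - 75 = -4480 - 75 = -4555)
L/z = -4555/9414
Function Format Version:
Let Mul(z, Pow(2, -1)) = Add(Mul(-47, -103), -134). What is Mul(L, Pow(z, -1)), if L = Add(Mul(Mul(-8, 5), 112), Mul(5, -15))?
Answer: Rational(-4555, 9414) ≈ -0.48385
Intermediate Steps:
z = 9414 (z = Mul(2, Add(Mul(-47, -103), -134)) = Mul(2, Add(4841, -134)) = Mul(2, 4707) = 9414)
L = -4555 (L = Add(Mul(-40, 112), -75) = Add(-4480, -75) = -4555)
Mul(L, Pow(z, -1)) = Mul(-4555, Pow(9414, -1)) = Mul(-4555, Rational(1, 9414)) = Rational(-4555, 9414)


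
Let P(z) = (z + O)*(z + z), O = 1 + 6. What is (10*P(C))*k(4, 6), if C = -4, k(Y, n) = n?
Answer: -1440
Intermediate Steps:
O = 7
P(z) = 2*z*(7 + z) (P(z) = (z + 7)*(z + z) = (7 + z)*(2*z) = 2*z*(7 + z))
(10*P(C))*k(4, 6) = (10*(2*(-4)*(7 - 4)))*6 = (10*(2*(-4)*3))*6 = (10*(-24))*6 = -240*6 = -1440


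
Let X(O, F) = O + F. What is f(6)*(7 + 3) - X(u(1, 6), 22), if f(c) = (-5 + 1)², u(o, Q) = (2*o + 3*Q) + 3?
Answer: 115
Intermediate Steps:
u(o, Q) = 3 + 2*o + 3*Q
f(c) = 16 (f(c) = (-4)² = 16)
X(O, F) = F + O
f(6)*(7 + 3) - X(u(1, 6), 22) = 16*(7 + 3) - (22 + (3 + 2*1 + 3*6)) = 16*10 - (22 + (3 + 2 + 18)) = 160 - (22 + 23) = 160 - 1*45 = 160 - 45 = 115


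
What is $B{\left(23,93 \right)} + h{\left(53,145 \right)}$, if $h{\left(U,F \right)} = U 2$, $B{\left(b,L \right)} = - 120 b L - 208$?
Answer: $-256782$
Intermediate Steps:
$B{\left(b,L \right)} = -208 - 120 L b$ ($B{\left(b,L \right)} = - 120 L b - 208 = -208 - 120 L b$)
$h{\left(U,F \right)} = 2 U$
$B{\left(23,93 \right)} + h{\left(53,145 \right)} = \left(-208 - 11160 \cdot 23\right) + 2 \cdot 53 = \left(-208 - 256680\right) + 106 = -256888 + 106 = -256782$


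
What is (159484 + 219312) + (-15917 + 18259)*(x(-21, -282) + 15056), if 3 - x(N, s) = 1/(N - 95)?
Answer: 2067525663/58 ≈ 3.5647e+7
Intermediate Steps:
x(N, s) = 3 - 1/(-95 + N) (x(N, s) = 3 - 1/(N - 95) = 3 - 1/(-95 + N))
(159484 + 219312) + (-15917 + 18259)*(x(-21, -282) + 15056) = (159484 + 219312) + (-15917 + 18259)*((-286 + 3*(-21))/(-95 - 21) + 15056) = 378796 + 2342*((-286 - 63)/(-116) + 15056) = 378796 + 2342*(-1/116*(-349) + 15056) = 378796 + 2342*(349/116 + 15056) = 378796 + 2342*(1746845/116) = 378796 + 2045555495/58 = 2067525663/58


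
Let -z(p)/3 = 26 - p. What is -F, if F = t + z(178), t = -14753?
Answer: 14297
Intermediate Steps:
z(p) = -78 + 3*p (z(p) = -3*(26 - p) = -78 + 3*p)
F = -14297 (F = -14753 + (-78 + 3*178) = -14753 + (-78 + 534) = -14753 + 456 = -14297)
-F = -1*(-14297) = 14297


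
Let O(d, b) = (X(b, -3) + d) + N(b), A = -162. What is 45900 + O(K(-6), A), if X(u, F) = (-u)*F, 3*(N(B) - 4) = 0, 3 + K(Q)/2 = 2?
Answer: 45416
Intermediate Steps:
K(Q) = -2 (K(Q) = -6 + 2*2 = -6 + 4 = -2)
N(B) = 4 (N(B) = 4 + (⅓)*0 = 4 + 0 = 4)
X(u, F) = -F*u
O(d, b) = 4 + d + 3*b (O(d, b) = (-1*(-3)*b + d) + 4 = (3*b + d) + 4 = (d + 3*b) + 4 = 4 + d + 3*b)
45900 + O(K(-6), A) = 45900 + (4 - 2 + 3*(-162)) = 45900 + (4 - 2 - 486) = 45900 - 484 = 45416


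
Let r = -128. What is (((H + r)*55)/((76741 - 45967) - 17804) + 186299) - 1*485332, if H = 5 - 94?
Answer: -775693989/2594 ≈ -2.9903e+5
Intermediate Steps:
H = -89
(((H + r)*55)/((76741 - 45967) - 17804) + 186299) - 1*485332 = (((-89 - 128)*55)/((76741 - 45967) - 17804) + 186299) - 1*485332 = ((-217*55)/(30774 - 17804) + 186299) - 485332 = (-11935/12970 + 186299) - 485332 = (-11935*1/12970 + 186299) - 485332 = (-2387/2594 + 186299) - 485332 = 483257219/2594 - 485332 = -775693989/2594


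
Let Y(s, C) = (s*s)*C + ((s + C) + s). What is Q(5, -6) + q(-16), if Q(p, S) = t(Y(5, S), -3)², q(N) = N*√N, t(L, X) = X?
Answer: 9 - 64*I ≈ 9.0 - 64.0*I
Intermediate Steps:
Y(s, C) = C + 2*s + C*s² (Y(s, C) = s²*C + ((C + s) + s) = C*s² + (C + 2*s) = C + 2*s + C*s²)
q(N) = N^(3/2)
Q(p, S) = 9 (Q(p, S) = (-3)² = 9)
Q(5, -6) + q(-16) = 9 + (-16)^(3/2) = 9 - 64*I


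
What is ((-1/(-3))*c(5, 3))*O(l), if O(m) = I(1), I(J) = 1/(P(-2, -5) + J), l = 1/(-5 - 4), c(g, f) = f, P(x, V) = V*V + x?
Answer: 1/24 ≈ 0.041667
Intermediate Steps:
P(x, V) = x + V² (P(x, V) = V² + x = x + V²)
l = -⅑ (l = 1/(-9) = -⅑ ≈ -0.11111)
I(J) = 1/(23 + J) (I(J) = 1/((-2 + (-5)²) + J) = 1/((-2 + 25) + J) = 1/(23 + J))
O(m) = 1/24 (O(m) = 1/(23 + 1) = 1/24)
((-1/(-3))*c(5, 3))*O(l) = (-1/(-3)*3)*(1/24) = (-1*(-⅓)*3)*(1/24) = ((⅓)*3)*(1/24) = 1*(1/24) = 1/24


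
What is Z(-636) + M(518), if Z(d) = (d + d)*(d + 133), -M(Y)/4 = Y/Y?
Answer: 639812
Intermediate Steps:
M(Y) = -4 (M(Y) = -4*Y/Y = -4*1 = -4)
Z(d) = 2*d*(133 + d) (Z(d) = (2*d)*(133 + d) = 2*d*(133 + d))
Z(-636) + M(518) = 2*(-636)*(133 - 636) - 4 = 2*(-636)*(-503) - 4 = 639816 - 4 = 639812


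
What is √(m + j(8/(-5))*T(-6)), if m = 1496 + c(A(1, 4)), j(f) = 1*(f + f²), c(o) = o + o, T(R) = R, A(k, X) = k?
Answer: √37306/5 ≈ 38.630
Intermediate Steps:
c(o) = 2*o
j(f) = f + f²
m = 1498 (m = 1496 + 2*1 = 1496 + 2 = 1498)
√(m + j(8/(-5))*T(-6)) = √(1498 + ((8/(-5))*(1 + 8/(-5)))*(-6)) = √(1498 + ((8*(-⅕))*(1 + 8*(-⅕)))*(-6)) = √(1498 - 8*(1 - 8/5)/5*(-6)) = √(1498 - 8/5*(-⅗)*(-6)) = √(1498 + (24/25)*(-6)) = √(1498 - 144/25) = √(37306/25) = √37306/5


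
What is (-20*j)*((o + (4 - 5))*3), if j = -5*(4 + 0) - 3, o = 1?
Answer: 0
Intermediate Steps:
j = -23 (j = -5*4 - 3 = -20 - 3 = -23)
(-20*j)*((o + (4 - 5))*3) = (-20*(-23))*((1 + (4 - 5))*3) = 460*((1 - 1)*3) = 460*(0*3) = 460*0 = 0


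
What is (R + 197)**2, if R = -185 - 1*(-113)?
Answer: 15625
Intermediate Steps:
R = -72 (R = -185 + 113 = -72)
(R + 197)**2 = (-72 + 197)**2 = 125**2 = 15625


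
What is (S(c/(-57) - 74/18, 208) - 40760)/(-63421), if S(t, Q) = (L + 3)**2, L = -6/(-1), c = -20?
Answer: 40679/63421 ≈ 0.64141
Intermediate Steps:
L = 6 (L = -6*(-1) = 6)
S(t, Q) = 81 (S(t, Q) = (6 + 3)**2 = 9**2 = 81)
(S(c/(-57) - 74/18, 208) - 40760)/(-63421) = (81 - 40760)/(-63421) = -40679*(-1/63421) = 40679/63421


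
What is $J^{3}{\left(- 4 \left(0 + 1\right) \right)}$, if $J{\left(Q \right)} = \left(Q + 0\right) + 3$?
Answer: $-1$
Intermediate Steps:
$J{\left(Q \right)} = 3 + Q$ ($J{\left(Q \right)} = Q + 3 = 3 + Q$)
$J^{3}{\left(- 4 \left(0 + 1\right) \right)} = \left(3 - 4 \left(0 + 1\right)\right)^{3} = \left(3 - 4\right)^{3} = \left(-1\right)^{3} = -1$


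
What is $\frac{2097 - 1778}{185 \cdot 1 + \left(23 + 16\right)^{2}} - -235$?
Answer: $\frac{401229}{1706} \approx 235.19$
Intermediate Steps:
$\frac{2097 - 1778}{185 \cdot 1 + \left(23 + 16\right)^{2}} - -235 = \frac{319}{185 + 39^{2}} + 235 = \frac{319}{185 + 1521} + 235 = \frac{319}{1706} + 235 = \frac{401229}{1706}$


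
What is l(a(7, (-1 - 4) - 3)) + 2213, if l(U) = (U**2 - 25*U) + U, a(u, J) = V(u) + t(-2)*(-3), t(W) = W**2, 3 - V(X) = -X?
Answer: 2265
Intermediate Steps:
V(X) = 3 + X (V(X) = 3 - (-1)*X = 3 + X)
a(u, J) = -9 + u (a(u, J) = (3 + u) + (-2)**2*(-3) = (3 + u) + 4*(-3) = (3 + u) - 12 = -9 + u)
l(U) = U**2 - 24*U
l(a(7, (-1 - 4) - 3)) + 2213 = (-9 + 7)*(-24 + (-9 + 7)) + 2213 = -2*(-24 - 2) + 2213 = -2*(-26) + 2213 = 52 + 2213 = 2265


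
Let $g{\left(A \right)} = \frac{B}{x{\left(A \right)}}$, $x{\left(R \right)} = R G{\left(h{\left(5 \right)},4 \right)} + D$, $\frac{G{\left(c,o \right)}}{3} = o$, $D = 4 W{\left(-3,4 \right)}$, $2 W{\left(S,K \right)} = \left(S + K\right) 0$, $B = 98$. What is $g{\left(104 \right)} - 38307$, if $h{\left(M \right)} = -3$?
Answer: $- \frac{23903519}{624} \approx -38307.0$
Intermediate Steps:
$W{\left(S,K \right)} = 0$ ($W{\left(S,K \right)} = \frac{\left(S + K\right) 0}{2} = \frac{\left(K + S\right) 0}{2} = \frac{1}{2} \cdot 0 = 0$)
$D = 0$ ($D = 4 \cdot 0 = 0$)
$G{\left(c,o \right)} = 3 o$
$x{\left(R \right)} = 12 R$ ($x{\left(R \right)} = R 3 \cdot 4 + 0 = R 12 + 0 = 12 R + 0 = 12 R$)
$g{\left(A \right)} = \frac{49}{6 A}$ ($g{\left(A \right)} = \frac{98}{12 A} = 98 \frac{1}{12 A} = \frac{49}{6 A}$)
$g{\left(104 \right)} - 38307 = \frac{49}{6 \cdot 104} - 38307 = \frac{49}{6} \cdot \frac{1}{104} - 38307 = \frac{49}{624} - 38307 = - \frac{23903519}{624}$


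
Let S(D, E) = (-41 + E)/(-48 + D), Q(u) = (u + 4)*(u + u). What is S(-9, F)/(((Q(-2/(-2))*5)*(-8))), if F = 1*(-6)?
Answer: -47/22800 ≈ -0.0020614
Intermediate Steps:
Q(u) = 2*u*(4 + u) (Q(u) = (4 + u)*(2*u) = 2*u*(4 + u))
F = -6
S(D, E) = (-41 + E)/(-48 + D)
S(-9, F)/(((Q(-2/(-2))*5)*(-8))) = ((-41 - 6)/(-48 - 9))/((((2*(-2/(-2))*(4 - 2/(-2)))*5)*(-8))) = (-47/(-57))/((((2*(-2*(-1/2))*(4 - 2*(-1/2)))*5)*(-8))) = (-1/57*(-47))/((((2*1*(4 + 1))*5)*(-8))) = 47/(57*((((2*1*5)*5)*(-8)))) = 47/(57*(((10*5)*(-8)))) = 47/(57*((50*(-8)))) = (47/57)/(-400) = (47/57)*(-1/400) = -47/22800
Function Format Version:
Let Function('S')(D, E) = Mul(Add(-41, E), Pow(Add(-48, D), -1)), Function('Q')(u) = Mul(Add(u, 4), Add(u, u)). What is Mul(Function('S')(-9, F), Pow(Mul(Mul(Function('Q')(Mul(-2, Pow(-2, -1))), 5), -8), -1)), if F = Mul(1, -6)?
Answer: Rational(-47, 22800) ≈ -0.0020614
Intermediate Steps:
Function('Q')(u) = Mul(2, u, Add(4, u)) (Function('Q')(u) = Mul(Add(4, u), Mul(2, u)) = Mul(2, u, Add(4, u)))
F = -6
Function('S')(D, E) = Mul(Pow(Add(-48, D), -1), Add(-41, E))
Mul(Function('S')(-9, F), Pow(Mul(Mul(Function('Q')(Mul(-2, Pow(-2, -1))), 5), -8), -1)) = Mul(Mul(Pow(Add(-48, -9), -1), Add(-41, -6)), Pow(Mul(Mul(Mul(2, Mul(-2, Pow(-2, -1)), Add(4, Mul(-2, Pow(-2, -1)))), 5), -8), -1)) = Mul(Mul(Pow(-57, -1), -47), Pow(Mul(Mul(Mul(2, Mul(-2, Rational(-1, 2)), Add(4, Mul(-2, Rational(-1, 2)))), 5), -8), -1)) = Mul(Mul(Rational(-1, 57), -47), Pow(Mul(Mul(Mul(2, 1, Add(4, 1)), 5), -8), -1)) = Mul(Rational(47, 57), Pow(Mul(Mul(Mul(2, 1, 5), 5), -8), -1)) = Mul(Rational(47, 57), Pow(Mul(Mul(10, 5), -8), -1)) = Mul(Rational(47, 57), Pow(Mul(50, -8), -1)) = Mul(Rational(47, 57), Pow(-400, -1)) = Mul(Rational(47, 57), Rational(-1, 400)) = Rational(-47, 22800)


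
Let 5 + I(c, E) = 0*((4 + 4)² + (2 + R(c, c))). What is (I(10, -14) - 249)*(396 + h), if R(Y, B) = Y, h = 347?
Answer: -188722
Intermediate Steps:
I(c, E) = -5 (I(c, E) = -5 + 0*((4 + 4)² + (2 + c)) = -5 + 0*(8² + (2 + c)) = -5 + 0*(64 + (2 + c)) = -5 + 0*(66 + c) = -5 + 0 = -5)
(I(10, -14) - 249)*(396 + h) = (-5 - 249)*(396 + 347) = -254*743 = -188722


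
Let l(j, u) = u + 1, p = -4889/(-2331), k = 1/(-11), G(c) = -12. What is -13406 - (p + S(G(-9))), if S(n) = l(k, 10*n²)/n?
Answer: -123897443/9324 ≈ -13288.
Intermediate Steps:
k = -1/11 ≈ -0.090909
p = 4889/2331 (p = -4889*(-1/2331) = 4889/2331 ≈ 2.0974)
l(j, u) = 1 + u
S(n) = (1 + 10*n²)/n
-13406 - (p + S(G(-9))) = -13406 - (4889/2331 + (1/(-12) + 10*(-12))) = -13406 - (4889/2331 + (-1/12 - 120)) = -13406 - (4889/2331 - 1441/12) = -13406 - 1*(-1100101/9324) = -13406 + 1100101/9324 = -123897443/9324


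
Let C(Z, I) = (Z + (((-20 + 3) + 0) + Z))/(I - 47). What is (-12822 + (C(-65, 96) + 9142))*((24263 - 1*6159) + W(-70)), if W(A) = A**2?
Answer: -84723732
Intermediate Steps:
C(Z, I) = (-17 + 2*Z)/(-47 + I) (C(Z, I) = (Z + ((-17 + 0) + Z))/(-47 + I) = (Z + (-17 + Z))/(-47 + I) = (-17 + 2*Z)/(-47 + I))
(-12822 + (C(-65, 96) + 9142))*((24263 - 1*6159) + W(-70)) = (-12822 + ((-17 + 2*(-65))/(-47 + 96) + 9142))*((24263 - 1*6159) + (-70)**2) = (-12822 + ((-17 - 130)/49 + 9142))*((24263 - 6159) + 4900) = (-12822 + ((1/49)*(-147) + 9142))*(18104 + 4900) = (-12822 + (-3 + 9142))*23004 = (-12822 + 9139)*23004 = -3683*23004 = -84723732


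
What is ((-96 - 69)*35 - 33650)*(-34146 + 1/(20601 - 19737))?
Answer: 1163121987775/864 ≈ 1.3462e+9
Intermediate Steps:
((-96 - 69)*35 - 33650)*(-34146 + 1/(20601 - 19737)) = (-165*35 - 33650)*(-34146 + 1/864) = (-5775 - 33650)*(-34146 + 1/864) = -39425*(-29502143/864) = 1163121987775/864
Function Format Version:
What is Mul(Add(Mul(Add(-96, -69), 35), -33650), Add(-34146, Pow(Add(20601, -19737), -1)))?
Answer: Rational(1163121987775, 864) ≈ 1.3462e+9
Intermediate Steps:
Mul(Add(Mul(Add(-96, -69), 35), -33650), Add(-34146, Pow(Add(20601, -19737), -1))) = Mul(Add(Mul(-165, 35), -33650), Add(-34146, Pow(864, -1))) = Mul(Add(-5775, -33650), Add(-34146, Rational(1, 864))) = Mul(-39425, Rational(-29502143, 864)) = Rational(1163121987775, 864)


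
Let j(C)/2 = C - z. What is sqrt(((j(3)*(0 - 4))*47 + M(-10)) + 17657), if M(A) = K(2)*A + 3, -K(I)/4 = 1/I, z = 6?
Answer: 2*sqrt(4702) ≈ 137.14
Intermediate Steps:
j(C) = -12 + 2*C (j(C) = 2*(C - 1*6) = 2*(C - 6) = 2*(-6 + C) = -12 + 2*C)
K(I) = -4/I
M(A) = 3 - 2*A (M(A) = (-4/2)*A + 3 = (-4*1/2)*A + 3 = -2*A + 3 = 3 - 2*A)
sqrt(((j(3)*(0 - 4))*47 + M(-10)) + 17657) = sqrt((((-12 + 2*3)*(0 - 4))*47 + (3 - 2*(-10))) + 17657) = sqrt((((-12 + 6)*(-4))*47 + (3 + 20)) + 17657) = sqrt((-6*(-4)*47 + 23) + 17657) = sqrt((24*47 + 23) + 17657) = sqrt((1128 + 23) + 17657) = sqrt(1151 + 17657) = sqrt(18808) = 2*sqrt(4702)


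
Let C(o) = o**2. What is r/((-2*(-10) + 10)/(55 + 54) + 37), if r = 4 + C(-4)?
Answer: 2180/4063 ≈ 0.53655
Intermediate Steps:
r = 20 (r = 4 + (-4)**2 = 4 + 16 = 20)
r/((-2*(-10) + 10)/(55 + 54) + 37) = 20/((-2*(-10) + 10)/(55 + 54) + 37) = 20/((20 + 10)/109 + 37) = 20/(30*(1/109) + 37) = 20/(30/109 + 37) = 20/(4063/109) = (109/4063)*20 = 2180/4063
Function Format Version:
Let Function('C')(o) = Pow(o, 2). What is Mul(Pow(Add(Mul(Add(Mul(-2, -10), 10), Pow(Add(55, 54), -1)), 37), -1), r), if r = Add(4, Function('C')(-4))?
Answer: Rational(2180, 4063) ≈ 0.53655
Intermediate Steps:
r = 20 (r = Add(4, Pow(-4, 2)) = Add(4, 16) = 20)
Mul(Pow(Add(Mul(Add(Mul(-2, -10), 10), Pow(Add(55, 54), -1)), 37), -1), r) = Mul(Pow(Add(Mul(Add(Mul(-2, -10), 10), Pow(Add(55, 54), -1)), 37), -1), 20) = Mul(Pow(Add(Mul(Add(20, 10), Pow(109, -1)), 37), -1), 20) = Mul(Pow(Add(Mul(30, Rational(1, 109)), 37), -1), 20) = Mul(Pow(Add(Rational(30, 109), 37), -1), 20) = Mul(Pow(Rational(4063, 109), -1), 20) = Mul(Rational(109, 4063), 20) = Rational(2180, 4063)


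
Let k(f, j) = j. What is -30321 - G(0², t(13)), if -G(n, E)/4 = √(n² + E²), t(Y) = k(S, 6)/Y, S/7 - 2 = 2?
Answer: -394149/13 ≈ -30319.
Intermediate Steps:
S = 28 (S = 14 + 7*2 = 14 + 14 = 28)
t(Y) = 6/Y
G(n, E) = -4*√(E² + n²) (G(n, E) = -4*√(n² + E²) = -4*√(E² + n²))
-30321 - G(0², t(13)) = -30321 - (-4)*√((6/13)² + (0²)²) = -30321 - (-4)*√((6*(1/13))² + 0²) = -30321 - (-4)*√((6/13)² + 0) = -30321 - (-4)*√(36/169 + 0) = -30321 - (-4)*√(36/169) = -30321 - (-4)*6/13 = -30321 - 1*(-24/13) = -30321 + 24/13 = -394149/13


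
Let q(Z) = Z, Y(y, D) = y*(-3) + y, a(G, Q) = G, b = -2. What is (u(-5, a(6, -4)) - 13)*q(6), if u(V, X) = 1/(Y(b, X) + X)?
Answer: -387/5 ≈ -77.400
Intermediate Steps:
Y(y, D) = -2*y (Y(y, D) = -3*y + y = -2*y)
u(V, X) = 1/(4 + X) (u(V, X) = 1/(-2*(-2) + X) = 1/(4 + X))
(u(-5, a(6, -4)) - 13)*q(6) = (1/(4 + 6) - 13)*6 = (1/10 - 13)*6 = -129/10*6 = -387/5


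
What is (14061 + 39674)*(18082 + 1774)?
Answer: 1066962160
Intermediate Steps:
(14061 + 39674)*(18082 + 1774) = 53735*19856 = 1066962160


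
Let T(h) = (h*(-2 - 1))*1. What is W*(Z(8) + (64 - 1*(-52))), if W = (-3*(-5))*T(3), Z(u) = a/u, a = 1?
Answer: -125415/8 ≈ -15677.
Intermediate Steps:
T(h) = -3*h (T(h) = (h*(-3))*1 = -3*h*1 = -3*h)
Z(u) = 1/u
W = -135 (W = (-3*(-5))*(-3*3) = 15*(-9) = -135)
W*(Z(8) + (64 - 1*(-52))) = -135*(1/8 + (64 - 1*(-52))) = -135*(⅛ + (64 + 52)) = -135*(⅛ + 116) = -135*929/8 = -125415/8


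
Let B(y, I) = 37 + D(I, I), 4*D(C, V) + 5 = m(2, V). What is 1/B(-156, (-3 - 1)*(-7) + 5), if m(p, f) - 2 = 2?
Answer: 4/147 ≈ 0.027211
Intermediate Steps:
m(p, f) = 4 (m(p, f) = 2 + 2 = 4)
D(C, V) = -1/4 (D(C, V) = -5/4 + (1/4)*4 = -5/4 + 1 = -1/4)
B(y, I) = 147/4 (B(y, I) = 37 - 1/4 = 147/4)
1/B(-156, (-3 - 1)*(-7) + 5) = 1/(147/4) = 4/147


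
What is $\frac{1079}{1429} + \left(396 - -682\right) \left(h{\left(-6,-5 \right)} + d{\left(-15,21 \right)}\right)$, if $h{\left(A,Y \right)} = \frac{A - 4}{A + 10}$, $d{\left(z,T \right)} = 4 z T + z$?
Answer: $- \frac{1967939126}{1429} \approx -1.3771 \cdot 10^{6}$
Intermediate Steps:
$d{\left(z,T \right)} = z + 4 T z$ ($d{\left(z,T \right)} = 4 T z + z = z + 4 T z$)
$h{\left(A,Y \right)} = \frac{-4 + A}{10 + A}$
$\frac{1079}{1429} + \left(396 - -682\right) \left(h{\left(-6,-5 \right)} + d{\left(-15,21 \right)}\right) = \frac{1079}{1429} + \left(396 - -682\right) \left(\frac{-4 - 6}{10 - 6} - 15 \left(1 + 4 \cdot 21\right)\right) = 1079 \cdot \frac{1}{1429} + \left(396 + 682\right) \left(\frac{1}{4} \left(-10\right) - 15 \left(1 + 84\right)\right) = \frac{1079}{1429} + 1078 \left(\frac{1}{4} \left(-10\right) - 1275\right) = \frac{1079}{1429} + 1078 \left(- \frac{5}{2} - 1275\right) = \frac{1079}{1429} + 1078 \left(- \frac{2555}{2}\right) = \frac{1079}{1429} - 1377145 = - \frac{1967939126}{1429}$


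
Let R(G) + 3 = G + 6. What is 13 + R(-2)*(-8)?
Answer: 5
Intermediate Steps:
R(G) = 3 + G (R(G) = -3 + (G + 6) = -3 + (6 + G) = 3 + G)
13 + R(-2)*(-8) = 13 + (3 - 2)*(-8) = 13 + 1*(-8) = 13 - 8 = 5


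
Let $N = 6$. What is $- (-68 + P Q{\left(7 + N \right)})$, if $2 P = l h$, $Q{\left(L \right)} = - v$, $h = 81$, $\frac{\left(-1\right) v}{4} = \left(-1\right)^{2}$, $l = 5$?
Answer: $-742$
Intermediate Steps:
$v = -4$ ($v = - 4 \left(-1\right)^{2} = \left(-4\right) 1 = -4$)
$Q{\left(L \right)} = 4$ ($Q{\left(L \right)} = \left(-1\right) \left(-4\right) = 4$)
$P = \frac{405}{2}$ ($P = \frac{5 \cdot 81}{2} = \frac{1}{2} \cdot 405 = \frac{405}{2} \approx 202.5$)
$- (-68 + P Q{\left(7 + N \right)}) = - (-68 + \frac{405}{2} \cdot 4) = - (-68 + 810) = \left(-1\right) 742 = -742$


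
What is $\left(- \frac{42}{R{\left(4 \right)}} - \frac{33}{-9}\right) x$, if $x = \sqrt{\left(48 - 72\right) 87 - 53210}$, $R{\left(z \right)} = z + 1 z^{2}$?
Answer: $\frac{47 i \sqrt{55298}}{30} \approx 368.41 i$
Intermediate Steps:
$R{\left(z \right)} = z + z^{2}$
$x = i \sqrt{55298}$ ($x = \sqrt{\left(-24\right) 87 - 53210} = \sqrt{-2088 - 53210} = \sqrt{-55298} = i \sqrt{55298} \approx 235.16 i$)
$\left(- \frac{42}{R{\left(4 \right)}} - \frac{33}{-9}\right) x = \left(- \frac{42}{4 \left(1 + 4\right)} - \frac{33}{-9}\right) i \sqrt{55298} = \left(- \frac{42}{4 \cdot 5} - - \frac{11}{3}\right) i \sqrt{55298} = \left(- \frac{42}{20} + \frac{11}{3}\right) i \sqrt{55298} = \left(\left(-42\right) \frac{1}{20} + \frac{11}{3}\right) i \sqrt{55298} = \left(- \frac{21}{10} + \frac{11}{3}\right) i \sqrt{55298} = \frac{47 i \sqrt{55298}}{30}$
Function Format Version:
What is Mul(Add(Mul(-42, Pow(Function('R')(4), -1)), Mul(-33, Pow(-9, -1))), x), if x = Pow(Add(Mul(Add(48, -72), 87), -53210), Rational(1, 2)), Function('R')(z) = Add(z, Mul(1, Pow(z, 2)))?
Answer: Mul(Rational(47, 30), I, Pow(55298, Rational(1, 2))) ≈ Mul(368.41, I)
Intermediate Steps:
Function('R')(z) = Add(z, Pow(z, 2))
x = Mul(I, Pow(55298, Rational(1, 2))) (x = Pow(Add(Mul(-24, 87), -53210), Rational(1, 2)) = Pow(Add(-2088, -53210), Rational(1, 2)) = Pow(-55298, Rational(1, 2)) = Mul(I, Pow(55298, Rational(1, 2))) ≈ Mul(235.16, I))
Mul(Add(Mul(-42, Pow(Function('R')(4), -1)), Mul(-33, Pow(-9, -1))), x) = Mul(Add(Mul(-42, Pow(Mul(4, Add(1, 4)), -1)), Mul(-33, Pow(-9, -1))), Mul(I, Pow(55298, Rational(1, 2)))) = Mul(Add(Mul(-42, Pow(Mul(4, 5), -1)), Mul(-33, Rational(-1, 9))), Mul(I, Pow(55298, Rational(1, 2)))) = Mul(Add(Mul(-42, Pow(20, -1)), Rational(11, 3)), Mul(I, Pow(55298, Rational(1, 2)))) = Mul(Add(Mul(-42, Rational(1, 20)), Rational(11, 3)), Mul(I, Pow(55298, Rational(1, 2)))) = Mul(Add(Rational(-21, 10), Rational(11, 3)), Mul(I, Pow(55298, Rational(1, 2)))) = Mul(Rational(47, 30), Mul(I, Pow(55298, Rational(1, 2)))) = Mul(Rational(47, 30), I, Pow(55298, Rational(1, 2)))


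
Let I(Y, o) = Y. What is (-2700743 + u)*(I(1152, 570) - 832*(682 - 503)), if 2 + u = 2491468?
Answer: 30926117952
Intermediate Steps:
u = 2491466 (u = -2 + 2491468 = 2491466)
(-2700743 + u)*(I(1152, 570) - 832*(682 - 503)) = (-2700743 + 2491466)*(1152 - 832*(682 - 503)) = -209277*(1152 - 832*179) = -209277*(1152 - 148928) = -209277*(-147776) = 30926117952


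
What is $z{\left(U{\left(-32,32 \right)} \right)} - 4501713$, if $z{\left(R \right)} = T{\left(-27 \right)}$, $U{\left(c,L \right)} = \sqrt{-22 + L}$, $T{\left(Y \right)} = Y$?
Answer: $-4501740$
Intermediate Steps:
$z{\left(R \right)} = -27$
$z{\left(U{\left(-32,32 \right)} \right)} - 4501713 = -27 - 4501713 = -4501740$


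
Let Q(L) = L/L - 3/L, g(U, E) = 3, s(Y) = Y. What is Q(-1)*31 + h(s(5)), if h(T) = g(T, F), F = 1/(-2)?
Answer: 127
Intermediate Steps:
F = -½ ≈ -0.50000
h(T) = 3
Q(L) = 1 - 3/L
Q(-1)*31 + h(s(5)) = ((-3 - 1)/(-1))*31 + 3 = -1*(-4)*31 + 3 = 4*31 + 3 = 124 + 3 = 127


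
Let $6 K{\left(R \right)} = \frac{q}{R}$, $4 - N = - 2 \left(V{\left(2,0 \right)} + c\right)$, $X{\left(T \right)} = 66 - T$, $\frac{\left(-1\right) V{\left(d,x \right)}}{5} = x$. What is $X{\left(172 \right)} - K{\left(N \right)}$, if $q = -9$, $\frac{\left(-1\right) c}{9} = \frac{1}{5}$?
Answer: $- \frac{409}{4} \approx -102.25$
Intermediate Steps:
$V{\left(d,x \right)} = - 5 x$
$c = - \frac{9}{5} \approx -1.8$
$N = \frac{2}{5}$ ($N = 4 - - 2 \left(\left(-5\right) 0 - \frac{9}{5}\right) = 4 - - 2 \left(0 - \frac{9}{5}\right) = 4 - \left(-2\right) \left(- \frac{9}{5}\right) = 4 - \frac{18}{5} = \frac{2}{5} \approx 0.4$)
$K{\left(R \right)} = - \frac{3}{2 R}$ ($K{\left(R \right)} = \frac{\left(-9\right) \frac{1}{R}}{6} = - \frac{3}{2 R}$)
$X{\left(172 \right)} - K{\left(N \right)} = \left(66 - 172\right) - - \frac{3}{2 \cdot \frac{2}{5}} = \left(66 - 172\right) - \left(- \frac{3}{2}\right) \frac{5}{2} = -106 - - \frac{15}{4} = -106 + \frac{15}{4} = - \frac{409}{4}$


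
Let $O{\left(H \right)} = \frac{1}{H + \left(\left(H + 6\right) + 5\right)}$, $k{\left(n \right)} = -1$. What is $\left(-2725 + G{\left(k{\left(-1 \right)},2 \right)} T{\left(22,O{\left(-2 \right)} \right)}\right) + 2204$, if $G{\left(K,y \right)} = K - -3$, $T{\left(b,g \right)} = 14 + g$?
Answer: $- \frac{3449}{7} \approx -492.71$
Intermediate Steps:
$O{\left(H \right)} = \frac{1}{11 + 2 H}$ ($O{\left(H \right)} = \frac{1}{H + \left(\left(6 + H\right) + 5\right)} = \frac{1}{H + \left(11 + H\right)} = \frac{1}{11 + 2 H}$)
$G{\left(K,y \right)} = 3 + K$ ($G{\left(K,y \right)} = K + 3 = 3 + K$)
$\left(-2725 + G{\left(k{\left(-1 \right)},2 \right)} T{\left(22,O{\left(-2 \right)} \right)}\right) + 2204 = \left(-2725 + \left(3 - 1\right) \left(14 + \frac{1}{11 + 2 \left(-2\right)}\right)\right) + 2204 = \left(-2725 + 2 \left(14 + \frac{1}{11 - 4}\right)\right) + 2204 = \left(-2725 + 2 \left(14 + \frac{1}{7}\right)\right) + 2204 = \left(-2725 + 2 \cdot \frac{99}{7}\right) + 2204 = \left(-2725 + \frac{198}{7}\right) + 2204 = - \frac{18877}{7} + 2204 = - \frac{3449}{7}$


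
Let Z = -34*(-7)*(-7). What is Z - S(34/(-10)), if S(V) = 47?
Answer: -1713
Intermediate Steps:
Z = -1666 (Z = 238*(-7) = -1666)
Z - S(34/(-10)) = -1666 - 1*47 = -1666 - 47 = -1713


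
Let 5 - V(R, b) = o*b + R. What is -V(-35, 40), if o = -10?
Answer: -440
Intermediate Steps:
V(R, b) = 5 - R + 10*b (V(R, b) = 5 - (-10*b + R) = 5 - (R - 10*b) = 5 + (-R + 10*b) = 5 - R + 10*b)
-V(-35, 40) = -(5 - 1*(-35) + 10*40) = -(5 + 35 + 400) = -1*440 = -440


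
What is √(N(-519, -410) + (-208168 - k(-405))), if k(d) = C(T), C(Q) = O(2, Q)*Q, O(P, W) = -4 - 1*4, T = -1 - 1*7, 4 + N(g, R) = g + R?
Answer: I*√209165 ≈ 457.35*I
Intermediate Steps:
N(g, R) = -4 + R + g (N(g, R) = -4 + (g + R) = -4 + (R + g) = -4 + R + g)
T = -8 (T = -1 - 7 = -8)
O(P, W) = -8 (O(P, W) = -4 - 4 = -8)
C(Q) = -8*Q
k(d) = 64 (k(d) = -8*(-8) = 64)
√(N(-519, -410) + (-208168 - k(-405))) = √((-4 - 410 - 519) + (-208168 - 1*64)) = √(-933 + (-208168 - 64)) = √(-933 - 208232) = √(-209165) = I*√209165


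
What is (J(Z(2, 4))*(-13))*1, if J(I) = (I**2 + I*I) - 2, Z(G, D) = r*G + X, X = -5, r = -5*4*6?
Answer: -1560624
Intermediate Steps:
r = -120 (r = -20*6 = -120)
Z(G, D) = -5 - 120*G (Z(G, D) = -120*G - 5 = -5 - 120*G)
J(I) = -2 + 2*I**2 (J(I) = (I**2 + I**2) - 2 = 2*I**2 - 2 = -2 + 2*I**2)
(J(Z(2, 4))*(-13))*1 = ((-2 + 2*(-5 - 120*2)**2)*(-13))*1 = ((-2 + 2*(-5 - 240)**2)*(-13))*1 = ((-2 + 2*(-245)**2)*(-13))*1 = ((-2 + 2*60025)*(-13))*1 = ((-2 + 120050)*(-13))*1 = (120048*(-13))*1 = -1560624*1 = -1560624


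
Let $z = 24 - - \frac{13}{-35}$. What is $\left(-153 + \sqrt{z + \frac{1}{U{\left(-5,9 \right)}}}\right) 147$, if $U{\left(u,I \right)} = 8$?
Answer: $-22491 + \frac{63 \sqrt{51730}}{20} \approx -21775.0$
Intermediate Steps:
$z = \frac{827}{35}$ ($z = 24 - \left(-13\right) \left(- \frac{1}{35}\right) = 24 - \frac{13}{35} = \frac{827}{35} \approx 23.629$)
$\left(-153 + \sqrt{z + \frac{1}{U{\left(-5,9 \right)}}}\right) 147 = \left(-153 + \sqrt{\frac{827}{35} + \frac{1}{8}}\right) 147 = \left(-153 + \sqrt{\frac{6651}{280}}\right) 147 = \left(-153 + \frac{3 \sqrt{51730}}{140}\right) 147 = -22491 + \frac{63 \sqrt{51730}}{20}$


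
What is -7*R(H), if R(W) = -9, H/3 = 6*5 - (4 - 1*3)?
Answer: 63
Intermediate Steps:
H = 87 (H = 3*(6*5 - (4 - 1*3)) = 3*(30 - (4 - 3)) = 3*(30 - 1*1) = 3*(30 - 1) = 3*29 = 87)
-7*R(H) = -7*(-9) = 63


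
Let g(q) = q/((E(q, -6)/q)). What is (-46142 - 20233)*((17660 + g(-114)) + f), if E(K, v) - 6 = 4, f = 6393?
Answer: -1682778825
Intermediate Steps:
E(K, v) = 10 (E(K, v) = 6 + 4 = 10)
g(q) = q**2/10 (g(q) = q/((10/q)) = q*(q/10) = q**2/10)
(-46142 - 20233)*((17660 + g(-114)) + f) = (-46142 - 20233)*((17660 + (1/10)*(-114)**2) + 6393) = -66375*((17660 + (1/10)*12996) + 6393) = -66375*((17660 + 6498/5) + 6393) = -66375*(94798/5 + 6393) = -66375*126763/5 = -1682778825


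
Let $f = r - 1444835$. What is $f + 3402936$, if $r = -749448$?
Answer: $1208653$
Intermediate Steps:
$f = -2194283$ ($f = -749448 - 1444835 = -2194283$)
$f + 3402936 = -2194283 + 3402936 = 1208653$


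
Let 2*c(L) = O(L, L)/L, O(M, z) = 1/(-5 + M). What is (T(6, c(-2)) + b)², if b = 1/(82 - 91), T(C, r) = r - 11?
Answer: 7789681/63504 ≈ 122.66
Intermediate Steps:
c(L) = 1/(2*L*(-5 + L)) (c(L) = (1/((-5 + L)*L))/2 = (1/(L*(-5 + L)))/2 = 1/(2*L*(-5 + L)))
T(C, r) = -11 + r
b = -⅑ (b = 1/(-9) = -⅑ ≈ -0.11111)
(T(6, c(-2)) + b)² = ((-11 + (½)/(-2*(-5 - 2))) - ⅑)² = ((-11 + (½)*(-½)/(-7)) - ⅑)² = ((-11 + (½)*(-½)*(-⅐)) - ⅑)² = ((-11 + 1/28) - ⅑)² = (-307/28 - ⅑)² = (-2791/252)² = 7789681/63504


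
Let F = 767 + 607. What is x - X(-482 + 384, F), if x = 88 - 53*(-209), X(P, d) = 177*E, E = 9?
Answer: 9572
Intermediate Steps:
F = 1374
X(P, d) = 1593 (X(P, d) = 177*9 = 1593)
x = 11165 (x = 88 + 11077 = 11165)
x - X(-482 + 384, F) = 11165 - 1*1593 = 11165 - 1593 = 9572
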